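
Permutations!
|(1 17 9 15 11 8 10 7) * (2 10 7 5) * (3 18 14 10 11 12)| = 14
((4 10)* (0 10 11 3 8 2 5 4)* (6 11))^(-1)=((0 10)(2 5 4 6 11 3 8))^(-1)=(0 10)(2 8 3 11 6 4 5)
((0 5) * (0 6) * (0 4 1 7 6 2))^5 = ((0 5 2)(1 7 6 4))^5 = (0 2 5)(1 7 6 4)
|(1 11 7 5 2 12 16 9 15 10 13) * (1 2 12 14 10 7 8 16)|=|(1 11 8 16 9 15 7 5 12)(2 14 10 13)|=36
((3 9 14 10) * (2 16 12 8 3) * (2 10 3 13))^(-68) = (2 12 13 16 8)(3 9 14)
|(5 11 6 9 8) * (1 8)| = |(1 8 5 11 6 9)| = 6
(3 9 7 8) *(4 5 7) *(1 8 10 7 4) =(1 8 3 9)(4 5)(7 10) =[0, 8, 2, 9, 5, 4, 6, 10, 3, 1, 7]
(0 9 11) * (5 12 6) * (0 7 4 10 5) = (0 9 11 7 4 10 5 12 6) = [9, 1, 2, 3, 10, 12, 0, 4, 8, 11, 5, 7, 6]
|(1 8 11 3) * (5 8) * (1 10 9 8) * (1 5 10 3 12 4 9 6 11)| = 8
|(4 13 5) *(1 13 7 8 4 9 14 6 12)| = 21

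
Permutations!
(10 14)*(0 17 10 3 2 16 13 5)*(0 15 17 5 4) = (0 5 15 17 10 14 3 2 16 13 4) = [5, 1, 16, 2, 0, 15, 6, 7, 8, 9, 14, 11, 12, 4, 3, 17, 13, 10]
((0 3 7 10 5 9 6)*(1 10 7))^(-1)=(0 6 9 5 10 1 3)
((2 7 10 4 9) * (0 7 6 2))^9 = ((0 7 10 4 9)(2 6))^9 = (0 9 4 10 7)(2 6)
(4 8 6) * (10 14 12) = (4 8 6)(10 14 12) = [0, 1, 2, 3, 8, 5, 4, 7, 6, 9, 14, 11, 10, 13, 12]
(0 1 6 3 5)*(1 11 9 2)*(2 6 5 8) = (0 11 9 6 3 8 2 1 5) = [11, 5, 1, 8, 4, 0, 3, 7, 2, 6, 10, 9]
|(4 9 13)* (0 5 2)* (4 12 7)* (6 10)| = 30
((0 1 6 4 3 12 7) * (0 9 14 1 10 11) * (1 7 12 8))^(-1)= ((0 10 11)(1 6 4 3 8)(7 9 14))^(-1)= (0 11 10)(1 8 3 4 6)(7 14 9)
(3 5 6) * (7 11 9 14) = (3 5 6)(7 11 9 14) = [0, 1, 2, 5, 4, 6, 3, 11, 8, 14, 10, 9, 12, 13, 7]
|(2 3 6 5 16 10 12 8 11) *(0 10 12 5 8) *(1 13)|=10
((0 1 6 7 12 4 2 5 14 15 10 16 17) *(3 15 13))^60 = ((0 1 6 7 12 4 2 5 14 13 3 15 10 16 17))^60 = (17)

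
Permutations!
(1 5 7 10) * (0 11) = [11, 5, 2, 3, 4, 7, 6, 10, 8, 9, 1, 0] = (0 11)(1 5 7 10)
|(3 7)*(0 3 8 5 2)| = |(0 3 7 8 5 2)| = 6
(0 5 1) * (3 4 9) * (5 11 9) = (0 11 9 3 4 5 1) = [11, 0, 2, 4, 5, 1, 6, 7, 8, 3, 10, 9]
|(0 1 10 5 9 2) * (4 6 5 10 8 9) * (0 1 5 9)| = |(10)(0 5 4 6 9 2 1 8)| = 8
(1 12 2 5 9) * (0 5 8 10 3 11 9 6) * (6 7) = (0 5 7 6)(1 12 2 8 10 3 11 9) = [5, 12, 8, 11, 4, 7, 0, 6, 10, 1, 3, 9, 2]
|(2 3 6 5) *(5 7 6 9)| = |(2 3 9 5)(6 7)| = 4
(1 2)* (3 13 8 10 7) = (1 2)(3 13 8 10 7) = [0, 2, 1, 13, 4, 5, 6, 3, 10, 9, 7, 11, 12, 8]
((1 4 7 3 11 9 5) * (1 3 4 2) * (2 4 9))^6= ((1 4 7 9 5 3 11 2))^6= (1 11 5 7)(2 3 9 4)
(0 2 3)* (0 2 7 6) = [7, 1, 3, 2, 4, 5, 0, 6] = (0 7 6)(2 3)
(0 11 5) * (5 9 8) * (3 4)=(0 11 9 8 5)(3 4)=[11, 1, 2, 4, 3, 0, 6, 7, 5, 8, 10, 9]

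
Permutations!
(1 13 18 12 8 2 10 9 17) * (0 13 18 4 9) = [13, 18, 10, 3, 9, 5, 6, 7, 2, 17, 0, 11, 8, 4, 14, 15, 16, 1, 12] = (0 13 4 9 17 1 18 12 8 2 10)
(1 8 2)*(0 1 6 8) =(0 1)(2 6 8) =[1, 0, 6, 3, 4, 5, 8, 7, 2]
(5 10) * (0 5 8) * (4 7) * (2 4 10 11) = (0 5 11 2 4 7 10 8) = [5, 1, 4, 3, 7, 11, 6, 10, 0, 9, 8, 2]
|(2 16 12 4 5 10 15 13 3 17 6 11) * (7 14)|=|(2 16 12 4 5 10 15 13 3 17 6 11)(7 14)|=12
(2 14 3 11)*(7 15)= (2 14 3 11)(7 15)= [0, 1, 14, 11, 4, 5, 6, 15, 8, 9, 10, 2, 12, 13, 3, 7]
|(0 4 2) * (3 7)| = 6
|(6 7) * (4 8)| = 2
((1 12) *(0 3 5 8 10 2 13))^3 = (0 8 13 5 2 3 10)(1 12)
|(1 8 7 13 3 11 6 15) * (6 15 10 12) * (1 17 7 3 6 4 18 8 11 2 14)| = |(1 11 15 17 7 13 6 10 12 4 18 8 3 2 14)| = 15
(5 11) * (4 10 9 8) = (4 10 9 8)(5 11) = [0, 1, 2, 3, 10, 11, 6, 7, 4, 8, 9, 5]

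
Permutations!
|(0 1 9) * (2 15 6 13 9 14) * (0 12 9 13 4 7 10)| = 18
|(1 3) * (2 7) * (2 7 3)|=|(7)(1 2 3)|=3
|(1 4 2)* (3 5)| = |(1 4 2)(3 5)| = 6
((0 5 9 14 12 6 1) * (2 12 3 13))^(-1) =((0 5 9 14 3 13 2 12 6 1))^(-1) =(0 1 6 12 2 13 3 14 9 5)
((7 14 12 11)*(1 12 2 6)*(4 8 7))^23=(1 7 12 14 11 2 4 6 8)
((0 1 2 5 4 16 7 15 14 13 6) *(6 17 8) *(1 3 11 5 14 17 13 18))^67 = (0 3 11 5 4 16 7 15 17 8 6)(1 18 14 2)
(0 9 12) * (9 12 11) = (0 12)(9 11) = [12, 1, 2, 3, 4, 5, 6, 7, 8, 11, 10, 9, 0]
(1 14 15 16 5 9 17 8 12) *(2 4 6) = (1 14 15 16 5 9 17 8 12)(2 4 6) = [0, 14, 4, 3, 6, 9, 2, 7, 12, 17, 10, 11, 1, 13, 15, 16, 5, 8]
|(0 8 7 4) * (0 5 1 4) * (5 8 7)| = |(0 7)(1 4 8 5)| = 4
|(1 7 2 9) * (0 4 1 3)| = |(0 4 1 7 2 9 3)| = 7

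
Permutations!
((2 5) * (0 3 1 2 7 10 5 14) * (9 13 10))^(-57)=((0 3 1 2 14)(5 7 9 13 10))^(-57)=(0 2 3 14 1)(5 13 7 10 9)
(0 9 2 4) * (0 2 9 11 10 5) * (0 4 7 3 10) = (0 11)(2 7 3 10 5 4) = [11, 1, 7, 10, 2, 4, 6, 3, 8, 9, 5, 0]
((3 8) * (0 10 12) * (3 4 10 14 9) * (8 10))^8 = (0 9 10)(3 12 14) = ((0 14 9 3 10 12)(4 8))^8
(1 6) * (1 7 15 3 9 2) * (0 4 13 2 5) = (0 4 13 2 1 6 7 15 3 9 5) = [4, 6, 1, 9, 13, 0, 7, 15, 8, 5, 10, 11, 12, 2, 14, 3]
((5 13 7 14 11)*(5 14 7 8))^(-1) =((5 13 8)(11 14))^(-1) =(5 8 13)(11 14)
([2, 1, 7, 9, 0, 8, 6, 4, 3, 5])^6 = (0 7)(2 4)(3 5)(8 9)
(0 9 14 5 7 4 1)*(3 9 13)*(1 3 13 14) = [14, 0, 2, 9, 3, 7, 6, 4, 8, 1, 10, 11, 12, 13, 5] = (0 14 5 7 4 3 9 1)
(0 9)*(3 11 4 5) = (0 9)(3 11 4 5) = [9, 1, 2, 11, 5, 3, 6, 7, 8, 0, 10, 4]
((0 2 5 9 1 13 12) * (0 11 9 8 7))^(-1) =((0 2 5 8 7)(1 13 12 11 9))^(-1) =(0 7 8 5 2)(1 9 11 12 13)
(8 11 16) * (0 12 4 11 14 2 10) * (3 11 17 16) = (0 12 4 17 16 8 14 2 10)(3 11) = [12, 1, 10, 11, 17, 5, 6, 7, 14, 9, 0, 3, 4, 13, 2, 15, 8, 16]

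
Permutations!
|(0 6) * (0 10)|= 3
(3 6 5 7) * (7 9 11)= (3 6 5 9 11 7)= [0, 1, 2, 6, 4, 9, 5, 3, 8, 11, 10, 7]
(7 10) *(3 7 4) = (3 7 10 4) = [0, 1, 2, 7, 3, 5, 6, 10, 8, 9, 4]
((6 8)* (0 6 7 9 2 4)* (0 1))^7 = ((0 6 8 7 9 2 4 1))^7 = (0 1 4 2 9 7 8 6)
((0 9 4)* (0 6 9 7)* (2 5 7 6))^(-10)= (0 2 6 5 9 7 4)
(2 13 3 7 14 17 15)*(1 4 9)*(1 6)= [0, 4, 13, 7, 9, 5, 1, 14, 8, 6, 10, 11, 12, 3, 17, 2, 16, 15]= (1 4 9 6)(2 13 3 7 14 17 15)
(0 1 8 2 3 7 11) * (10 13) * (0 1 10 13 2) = (13)(0 10 2 3 7 11 1 8) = [10, 8, 3, 7, 4, 5, 6, 11, 0, 9, 2, 1, 12, 13]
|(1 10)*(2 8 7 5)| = 4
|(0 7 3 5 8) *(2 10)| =|(0 7 3 5 8)(2 10)| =10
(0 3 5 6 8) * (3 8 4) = (0 8)(3 5 6 4) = [8, 1, 2, 5, 3, 6, 4, 7, 0]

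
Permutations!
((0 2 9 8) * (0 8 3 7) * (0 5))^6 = (9)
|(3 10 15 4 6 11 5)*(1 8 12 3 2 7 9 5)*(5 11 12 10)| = 13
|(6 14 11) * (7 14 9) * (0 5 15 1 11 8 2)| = |(0 5 15 1 11 6 9 7 14 8 2)| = 11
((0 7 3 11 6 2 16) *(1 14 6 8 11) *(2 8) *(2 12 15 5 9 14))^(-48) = (16)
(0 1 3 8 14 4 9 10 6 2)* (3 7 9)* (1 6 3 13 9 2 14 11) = (0 6 14 4 13 9 10 3 8 11 1 7 2) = [6, 7, 0, 8, 13, 5, 14, 2, 11, 10, 3, 1, 12, 9, 4]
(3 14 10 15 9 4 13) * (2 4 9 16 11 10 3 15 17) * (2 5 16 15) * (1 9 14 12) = [0, 9, 4, 12, 13, 16, 6, 7, 8, 14, 17, 10, 1, 2, 3, 15, 11, 5] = (1 9 14 3 12)(2 4 13)(5 16 11 10 17)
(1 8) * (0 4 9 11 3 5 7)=(0 4 9 11 3 5 7)(1 8)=[4, 8, 2, 5, 9, 7, 6, 0, 1, 11, 10, 3]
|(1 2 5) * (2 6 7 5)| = 4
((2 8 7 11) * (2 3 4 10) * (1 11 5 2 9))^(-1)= (1 9 10 4 3 11)(2 5 7 8)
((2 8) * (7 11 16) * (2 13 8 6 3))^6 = ((2 6 3)(7 11 16)(8 13))^6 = (16)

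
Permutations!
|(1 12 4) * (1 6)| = |(1 12 4 6)| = 4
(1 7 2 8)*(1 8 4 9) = (1 7 2 4 9) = [0, 7, 4, 3, 9, 5, 6, 2, 8, 1]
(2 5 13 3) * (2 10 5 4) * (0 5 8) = (0 5 13 3 10 8)(2 4) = [5, 1, 4, 10, 2, 13, 6, 7, 0, 9, 8, 11, 12, 3]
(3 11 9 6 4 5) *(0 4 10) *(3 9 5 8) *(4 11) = [11, 1, 2, 4, 8, 9, 10, 7, 3, 6, 0, 5] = (0 11 5 9 6 10)(3 4 8)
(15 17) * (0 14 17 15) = (0 14 17) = [14, 1, 2, 3, 4, 5, 6, 7, 8, 9, 10, 11, 12, 13, 17, 15, 16, 0]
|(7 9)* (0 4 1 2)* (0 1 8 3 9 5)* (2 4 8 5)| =|(0 8 3 9 7 2 1 4 5)| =9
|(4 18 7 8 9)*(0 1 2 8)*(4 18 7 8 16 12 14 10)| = |(0 1 2 16 12 14 10 4 7)(8 9 18)| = 9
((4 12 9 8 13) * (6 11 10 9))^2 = ((4 12 6 11 10 9 8 13))^2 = (4 6 10 8)(9 13 12 11)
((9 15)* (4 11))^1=((4 11)(9 15))^1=(4 11)(9 15)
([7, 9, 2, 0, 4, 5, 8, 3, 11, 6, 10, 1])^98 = (0 3 7)(1 8 9 11 6)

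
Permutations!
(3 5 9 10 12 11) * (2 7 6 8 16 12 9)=[0, 1, 7, 5, 4, 2, 8, 6, 16, 10, 9, 3, 11, 13, 14, 15, 12]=(2 7 6 8 16 12 11 3 5)(9 10)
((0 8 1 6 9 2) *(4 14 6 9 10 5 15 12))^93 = (0 9 8 2 1)(4 6 5 12 14 10 15) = ((0 8 1 9 2)(4 14 6 10 5 15 12))^93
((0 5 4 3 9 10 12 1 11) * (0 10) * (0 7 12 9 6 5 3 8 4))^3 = ((0 3 6 5)(1 11 10 9 7 12)(4 8))^3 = (0 5 6 3)(1 9)(4 8)(7 11)(10 12)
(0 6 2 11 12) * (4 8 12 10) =(0 6 2 11 10 4 8 12) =[6, 1, 11, 3, 8, 5, 2, 7, 12, 9, 4, 10, 0]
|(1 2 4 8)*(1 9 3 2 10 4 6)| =|(1 10 4 8 9 3 2 6)| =8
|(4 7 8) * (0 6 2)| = |(0 6 2)(4 7 8)| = 3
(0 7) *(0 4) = (0 7 4) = [7, 1, 2, 3, 0, 5, 6, 4]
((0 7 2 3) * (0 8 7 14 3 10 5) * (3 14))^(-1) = (14)(0 5 10 2 7 8 3) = ((14)(0 3 8 7 2 10 5))^(-1)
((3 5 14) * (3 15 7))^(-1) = (3 7 15 14 5)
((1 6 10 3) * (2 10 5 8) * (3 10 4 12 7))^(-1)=(1 3 7 12 4 2 8 5 6)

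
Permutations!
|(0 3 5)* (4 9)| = |(0 3 5)(4 9)| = 6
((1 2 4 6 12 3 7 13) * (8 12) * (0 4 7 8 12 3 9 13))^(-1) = ((0 4 6 12 9 13 1 2 7)(3 8))^(-1) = (0 7 2 1 13 9 12 6 4)(3 8)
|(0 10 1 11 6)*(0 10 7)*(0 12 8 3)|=20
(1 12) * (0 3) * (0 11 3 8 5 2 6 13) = (0 8 5 2 6 13)(1 12)(3 11) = [8, 12, 6, 11, 4, 2, 13, 7, 5, 9, 10, 3, 1, 0]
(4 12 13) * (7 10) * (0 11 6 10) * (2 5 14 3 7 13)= (0 11 6 10 13 4 12 2 5 14 3 7)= [11, 1, 5, 7, 12, 14, 10, 0, 8, 9, 13, 6, 2, 4, 3]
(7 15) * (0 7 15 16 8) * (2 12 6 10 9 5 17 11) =(0 7 16 8)(2 12 6 10 9 5 17 11) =[7, 1, 12, 3, 4, 17, 10, 16, 0, 5, 9, 2, 6, 13, 14, 15, 8, 11]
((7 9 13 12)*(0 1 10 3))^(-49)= (0 3 10 1)(7 12 13 9)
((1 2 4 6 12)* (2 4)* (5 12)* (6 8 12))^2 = ((1 4 8 12)(5 6))^2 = (1 8)(4 12)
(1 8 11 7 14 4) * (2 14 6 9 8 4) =(1 4)(2 14)(6 9 8 11 7) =[0, 4, 14, 3, 1, 5, 9, 6, 11, 8, 10, 7, 12, 13, 2]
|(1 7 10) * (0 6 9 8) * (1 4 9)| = 8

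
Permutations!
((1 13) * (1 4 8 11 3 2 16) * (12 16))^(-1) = ((1 13 4 8 11 3 2 12 16))^(-1) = (1 16 12 2 3 11 8 4 13)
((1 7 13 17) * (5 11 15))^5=(1 7 13 17)(5 15 11)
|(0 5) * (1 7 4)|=|(0 5)(1 7 4)|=6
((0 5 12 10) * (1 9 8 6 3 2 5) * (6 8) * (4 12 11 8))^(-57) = ((0 1 9 6 3 2 5 11 8 4 12 10))^(-57) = (0 6 5 4)(1 3 11 12)(2 8 10 9)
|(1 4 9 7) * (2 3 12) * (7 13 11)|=|(1 4 9 13 11 7)(2 3 12)|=6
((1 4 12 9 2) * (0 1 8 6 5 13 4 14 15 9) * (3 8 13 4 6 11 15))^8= ((0 1 14 3 8 11 15 9 2 13 6 5 4 12))^8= (0 2 14 6 8 4 15)(1 13 3 5 11 12 9)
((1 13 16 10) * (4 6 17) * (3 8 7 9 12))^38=(1 16)(3 9 8 12 7)(4 17 6)(10 13)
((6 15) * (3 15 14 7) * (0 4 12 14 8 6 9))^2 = ((0 4 12 14 7 3 15 9)(6 8))^2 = (0 12 7 15)(3 9 4 14)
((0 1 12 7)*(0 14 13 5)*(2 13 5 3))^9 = (0 7)(1 14)(5 12) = ((0 1 12 7 14 5)(2 13 3))^9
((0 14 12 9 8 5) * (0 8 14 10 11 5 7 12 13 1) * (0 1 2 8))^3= (0 5 11 10)(2 12 13 7 14 8 9)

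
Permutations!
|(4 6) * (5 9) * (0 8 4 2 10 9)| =|(0 8 4 6 2 10 9 5)| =8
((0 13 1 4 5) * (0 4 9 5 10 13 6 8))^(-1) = ((0 6 8)(1 9 5 4 10 13))^(-1) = (0 8 6)(1 13 10 4 5 9)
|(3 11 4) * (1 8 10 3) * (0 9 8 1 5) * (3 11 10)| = |(0 9 8 3 10 11 4 5)| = 8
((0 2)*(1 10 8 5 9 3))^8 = (1 8 9)(3 10 5)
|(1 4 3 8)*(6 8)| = 5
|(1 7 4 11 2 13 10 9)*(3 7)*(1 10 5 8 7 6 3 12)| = 14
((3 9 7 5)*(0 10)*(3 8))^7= (0 10)(3 7 8 9 5)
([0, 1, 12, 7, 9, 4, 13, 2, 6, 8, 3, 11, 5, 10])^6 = [0, 1, 6, 9, 3, 10, 12, 8, 2, 7, 4, 11, 13, 5]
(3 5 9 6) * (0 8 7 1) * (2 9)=(0 8 7 1)(2 9 6 3 5)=[8, 0, 9, 5, 4, 2, 3, 1, 7, 6]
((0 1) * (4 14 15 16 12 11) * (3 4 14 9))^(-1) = ((0 1)(3 4 9)(11 14 15 16 12))^(-1) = (0 1)(3 9 4)(11 12 16 15 14)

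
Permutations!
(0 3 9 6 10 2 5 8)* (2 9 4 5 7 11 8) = (0 3 4 5 2 7 11 8)(6 10 9) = [3, 1, 7, 4, 5, 2, 10, 11, 0, 6, 9, 8]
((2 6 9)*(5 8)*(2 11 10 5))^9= (2 9 10 8 6 11 5)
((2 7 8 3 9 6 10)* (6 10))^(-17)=(2 7 8 3 9 10)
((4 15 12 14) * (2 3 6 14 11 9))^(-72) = (15)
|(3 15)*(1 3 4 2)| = |(1 3 15 4 2)| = 5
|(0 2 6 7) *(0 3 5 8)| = 7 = |(0 2 6 7 3 5 8)|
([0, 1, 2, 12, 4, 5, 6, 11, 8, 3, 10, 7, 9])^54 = (12)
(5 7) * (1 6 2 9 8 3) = (1 6 2 9 8 3)(5 7) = [0, 6, 9, 1, 4, 7, 2, 5, 3, 8]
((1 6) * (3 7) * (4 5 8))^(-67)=(1 6)(3 7)(4 8 5)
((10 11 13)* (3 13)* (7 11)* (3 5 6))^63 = ((3 13 10 7 11 5 6))^63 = (13)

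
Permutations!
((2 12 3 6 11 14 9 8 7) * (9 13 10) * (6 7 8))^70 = ((2 12 3 7)(6 11 14 13 10 9))^70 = (2 3)(6 10 14)(7 12)(9 13 11)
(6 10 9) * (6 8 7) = (6 10 9 8 7) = [0, 1, 2, 3, 4, 5, 10, 6, 7, 8, 9]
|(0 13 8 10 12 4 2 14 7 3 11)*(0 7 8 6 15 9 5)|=|(0 13 6 15 9 5)(2 14 8 10 12 4)(3 11 7)|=6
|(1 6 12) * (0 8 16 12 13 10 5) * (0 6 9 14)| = |(0 8 16 12 1 9 14)(5 6 13 10)| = 28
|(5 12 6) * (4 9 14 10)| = 12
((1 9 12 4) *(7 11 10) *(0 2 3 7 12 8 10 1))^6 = ((0 2 3 7 11 1 9 8 10 12 4))^6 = (0 9 2 8 3 10 7 12 11 4 1)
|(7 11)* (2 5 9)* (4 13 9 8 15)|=14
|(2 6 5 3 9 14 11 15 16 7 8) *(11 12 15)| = 11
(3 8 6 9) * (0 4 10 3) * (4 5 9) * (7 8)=[5, 1, 2, 7, 10, 9, 4, 8, 6, 0, 3]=(0 5 9)(3 7 8 6 4 10)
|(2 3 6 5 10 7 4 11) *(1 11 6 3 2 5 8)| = 8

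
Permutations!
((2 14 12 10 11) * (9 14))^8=(2 14 10)(9 12 11)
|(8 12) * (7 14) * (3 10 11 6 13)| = 10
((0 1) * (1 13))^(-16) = ((0 13 1))^(-16) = (0 1 13)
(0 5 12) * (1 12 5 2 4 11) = (0 2 4 11 1 12) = [2, 12, 4, 3, 11, 5, 6, 7, 8, 9, 10, 1, 0]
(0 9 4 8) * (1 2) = (0 9 4 8)(1 2) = [9, 2, 1, 3, 8, 5, 6, 7, 0, 4]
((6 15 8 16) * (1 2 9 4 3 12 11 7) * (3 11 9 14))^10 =((1 2 14 3 12 9 4 11 7)(6 15 8 16))^10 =(1 2 14 3 12 9 4 11 7)(6 8)(15 16)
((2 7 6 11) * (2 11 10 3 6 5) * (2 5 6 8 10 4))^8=(11)(3 10 8)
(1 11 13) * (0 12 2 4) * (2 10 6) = [12, 11, 4, 3, 0, 5, 2, 7, 8, 9, 6, 13, 10, 1] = (0 12 10 6 2 4)(1 11 13)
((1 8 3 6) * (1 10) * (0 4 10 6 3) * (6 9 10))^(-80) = (0 10 4 1 6 8 9)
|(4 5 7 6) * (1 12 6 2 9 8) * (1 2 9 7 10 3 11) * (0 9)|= 40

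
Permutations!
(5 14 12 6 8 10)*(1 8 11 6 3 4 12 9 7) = (1 8 10 5 14 9 7)(3 4 12)(6 11) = [0, 8, 2, 4, 12, 14, 11, 1, 10, 7, 5, 6, 3, 13, 9]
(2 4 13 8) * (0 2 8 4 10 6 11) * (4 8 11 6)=(0 2 10 4 13 8 11)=[2, 1, 10, 3, 13, 5, 6, 7, 11, 9, 4, 0, 12, 8]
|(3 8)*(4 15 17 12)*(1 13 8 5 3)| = 12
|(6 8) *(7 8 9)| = |(6 9 7 8)| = 4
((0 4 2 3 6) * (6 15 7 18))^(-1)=((0 4 2 3 15 7 18 6))^(-1)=(0 6 18 7 15 3 2 4)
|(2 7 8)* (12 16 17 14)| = 12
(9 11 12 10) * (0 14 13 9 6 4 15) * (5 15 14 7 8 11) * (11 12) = (0 7 8 12 10 6 4 14 13 9 5 15) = [7, 1, 2, 3, 14, 15, 4, 8, 12, 5, 6, 11, 10, 9, 13, 0]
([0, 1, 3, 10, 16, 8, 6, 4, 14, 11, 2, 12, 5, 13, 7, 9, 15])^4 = [0, 1, 3, 10, 11, 4, 6, 9, 16, 8, 2, 14, 7, 13, 15, 5, 12]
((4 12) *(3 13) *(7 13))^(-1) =(3 13 7)(4 12)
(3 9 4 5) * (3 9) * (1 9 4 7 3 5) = (1 9 7 3 5 4) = [0, 9, 2, 5, 1, 4, 6, 3, 8, 7]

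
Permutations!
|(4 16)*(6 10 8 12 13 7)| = |(4 16)(6 10 8 12 13 7)| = 6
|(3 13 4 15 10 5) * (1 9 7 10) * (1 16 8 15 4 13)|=|(1 9 7 10 5 3)(8 15 16)|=6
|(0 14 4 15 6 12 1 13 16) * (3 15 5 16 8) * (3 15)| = 30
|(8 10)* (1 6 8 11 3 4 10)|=|(1 6 8)(3 4 10 11)|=12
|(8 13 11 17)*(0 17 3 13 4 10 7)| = |(0 17 8 4 10 7)(3 13 11)| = 6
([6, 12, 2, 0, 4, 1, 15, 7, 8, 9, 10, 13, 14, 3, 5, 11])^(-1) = [3, 5, 2, 13, 4, 14, 0, 7, 8, 9, 10, 15, 1, 11, 12, 6]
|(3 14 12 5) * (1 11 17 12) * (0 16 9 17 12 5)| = 10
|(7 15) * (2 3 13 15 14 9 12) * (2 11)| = |(2 3 13 15 7 14 9 12 11)| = 9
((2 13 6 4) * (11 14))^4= (14)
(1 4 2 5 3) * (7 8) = [0, 4, 5, 1, 2, 3, 6, 8, 7] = (1 4 2 5 3)(7 8)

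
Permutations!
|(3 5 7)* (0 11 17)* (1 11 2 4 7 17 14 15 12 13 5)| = 13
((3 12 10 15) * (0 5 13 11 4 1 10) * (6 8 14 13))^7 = (0 4 5 1 6 10 8 15 14 3 13 12 11)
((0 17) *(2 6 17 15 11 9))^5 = (0 6 9 15 17 2 11)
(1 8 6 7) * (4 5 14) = (1 8 6 7)(4 5 14) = [0, 8, 2, 3, 5, 14, 7, 1, 6, 9, 10, 11, 12, 13, 4]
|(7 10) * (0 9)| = |(0 9)(7 10)| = 2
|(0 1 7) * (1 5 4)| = |(0 5 4 1 7)| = 5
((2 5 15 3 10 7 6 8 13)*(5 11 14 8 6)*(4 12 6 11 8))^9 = (3 15 5 7 10)(4 14 11 6 12)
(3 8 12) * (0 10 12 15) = [10, 1, 2, 8, 4, 5, 6, 7, 15, 9, 12, 11, 3, 13, 14, 0] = (0 10 12 3 8 15)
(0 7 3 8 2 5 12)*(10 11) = [7, 1, 5, 8, 4, 12, 6, 3, 2, 9, 11, 10, 0] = (0 7 3 8 2 5 12)(10 11)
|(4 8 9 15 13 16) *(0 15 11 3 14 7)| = 11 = |(0 15 13 16 4 8 9 11 3 14 7)|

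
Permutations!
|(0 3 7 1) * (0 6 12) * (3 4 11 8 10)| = |(0 4 11 8 10 3 7 1 6 12)| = 10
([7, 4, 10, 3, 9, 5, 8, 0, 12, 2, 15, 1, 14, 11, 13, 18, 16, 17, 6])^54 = (1 9 10 18 8 14 11 4 2 15 6 12 13)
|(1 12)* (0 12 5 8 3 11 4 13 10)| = |(0 12 1 5 8 3 11 4 13 10)| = 10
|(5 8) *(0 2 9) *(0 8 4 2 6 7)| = 15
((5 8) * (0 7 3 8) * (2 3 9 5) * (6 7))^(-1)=(0 5 9 7 6)(2 8 3)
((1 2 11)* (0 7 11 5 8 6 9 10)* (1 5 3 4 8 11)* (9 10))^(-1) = (0 10 6 8 4 3 2 1 7)(5 11)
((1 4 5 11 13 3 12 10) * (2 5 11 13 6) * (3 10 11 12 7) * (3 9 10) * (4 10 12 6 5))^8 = (2 6 4)(3 7 9 12 11 5 13)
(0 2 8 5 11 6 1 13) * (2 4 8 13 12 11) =(0 4 8 5 2 13)(1 12 11 6) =[4, 12, 13, 3, 8, 2, 1, 7, 5, 9, 10, 6, 11, 0]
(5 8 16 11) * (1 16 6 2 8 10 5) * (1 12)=(1 16 11 12)(2 8 6)(5 10)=[0, 16, 8, 3, 4, 10, 2, 7, 6, 9, 5, 12, 1, 13, 14, 15, 11]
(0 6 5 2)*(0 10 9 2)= (0 6 5)(2 10 9)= [6, 1, 10, 3, 4, 0, 5, 7, 8, 2, 9]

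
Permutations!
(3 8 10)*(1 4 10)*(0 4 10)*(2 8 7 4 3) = (0 3 7 4)(1 10 2 8) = [3, 10, 8, 7, 0, 5, 6, 4, 1, 9, 2]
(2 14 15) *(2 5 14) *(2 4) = (2 4)(5 14 15) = [0, 1, 4, 3, 2, 14, 6, 7, 8, 9, 10, 11, 12, 13, 15, 5]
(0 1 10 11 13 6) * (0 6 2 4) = [1, 10, 4, 3, 0, 5, 6, 7, 8, 9, 11, 13, 12, 2] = (0 1 10 11 13 2 4)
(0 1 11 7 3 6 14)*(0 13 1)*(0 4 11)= (0 4 11 7 3 6 14 13 1)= [4, 0, 2, 6, 11, 5, 14, 3, 8, 9, 10, 7, 12, 1, 13]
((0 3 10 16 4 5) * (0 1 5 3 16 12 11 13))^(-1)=((0 16 4 3 10 12 11 13)(1 5))^(-1)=(0 13 11 12 10 3 4 16)(1 5)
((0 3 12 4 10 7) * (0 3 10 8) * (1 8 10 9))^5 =((0 9 1 8)(3 12 4 10 7))^5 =(12)(0 9 1 8)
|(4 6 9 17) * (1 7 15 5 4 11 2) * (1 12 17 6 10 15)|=|(1 7)(2 12 17 11)(4 10 15 5)(6 9)|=4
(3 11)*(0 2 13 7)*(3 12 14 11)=(0 2 13 7)(11 12 14)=[2, 1, 13, 3, 4, 5, 6, 0, 8, 9, 10, 12, 14, 7, 11]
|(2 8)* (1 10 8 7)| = 5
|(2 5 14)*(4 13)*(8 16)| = 6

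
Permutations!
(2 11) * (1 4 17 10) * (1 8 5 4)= (2 11)(4 17 10 8 5)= [0, 1, 11, 3, 17, 4, 6, 7, 5, 9, 8, 2, 12, 13, 14, 15, 16, 10]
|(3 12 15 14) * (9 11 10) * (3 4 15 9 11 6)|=12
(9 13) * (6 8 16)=(6 8 16)(9 13)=[0, 1, 2, 3, 4, 5, 8, 7, 16, 13, 10, 11, 12, 9, 14, 15, 6]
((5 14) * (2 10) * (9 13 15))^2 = ((2 10)(5 14)(9 13 15))^2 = (9 15 13)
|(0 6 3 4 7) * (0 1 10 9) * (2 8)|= 8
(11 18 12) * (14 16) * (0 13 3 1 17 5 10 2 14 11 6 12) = (0 13 3 1 17 5 10 2 14 16 11 18)(6 12) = [13, 17, 14, 1, 4, 10, 12, 7, 8, 9, 2, 18, 6, 3, 16, 15, 11, 5, 0]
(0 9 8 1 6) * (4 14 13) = [9, 6, 2, 3, 14, 5, 0, 7, 1, 8, 10, 11, 12, 4, 13] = (0 9 8 1 6)(4 14 13)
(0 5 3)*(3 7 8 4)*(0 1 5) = (1 5 7 8 4 3) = [0, 5, 2, 1, 3, 7, 6, 8, 4]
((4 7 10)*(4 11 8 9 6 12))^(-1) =(4 12 6 9 8 11 10 7)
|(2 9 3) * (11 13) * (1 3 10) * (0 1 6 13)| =9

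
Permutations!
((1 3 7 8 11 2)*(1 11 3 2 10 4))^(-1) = (1 4 10 11 2)(3 8 7)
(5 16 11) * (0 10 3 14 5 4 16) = (0 10 3 14 5)(4 16 11) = [10, 1, 2, 14, 16, 0, 6, 7, 8, 9, 3, 4, 12, 13, 5, 15, 11]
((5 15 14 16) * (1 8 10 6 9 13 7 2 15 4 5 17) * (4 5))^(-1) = ((1 8 10 6 9 13 7 2 15 14 16 17))^(-1) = (1 17 16 14 15 2 7 13 9 6 10 8)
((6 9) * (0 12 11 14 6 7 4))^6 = ((0 12 11 14 6 9 7 4))^6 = (0 7 6 11)(4 9 14 12)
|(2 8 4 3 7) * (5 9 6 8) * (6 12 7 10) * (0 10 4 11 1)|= 30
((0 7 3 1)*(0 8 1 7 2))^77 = (0 2)(1 8)(3 7)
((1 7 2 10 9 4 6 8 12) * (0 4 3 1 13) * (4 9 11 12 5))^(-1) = (0 13 12 11 10 2 7 1 3 9)(4 5 8 6)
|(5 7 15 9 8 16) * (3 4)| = 6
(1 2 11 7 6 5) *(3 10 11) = [0, 2, 3, 10, 4, 1, 5, 6, 8, 9, 11, 7] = (1 2 3 10 11 7 6 5)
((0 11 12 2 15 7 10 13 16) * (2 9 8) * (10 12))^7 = ((0 11 10 13 16)(2 15 7 12 9 8))^7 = (0 10 16 11 13)(2 15 7 12 9 8)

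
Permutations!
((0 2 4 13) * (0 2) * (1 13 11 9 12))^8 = (1 13 2 4 11 9 12)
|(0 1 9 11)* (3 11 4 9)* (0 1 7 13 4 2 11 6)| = 10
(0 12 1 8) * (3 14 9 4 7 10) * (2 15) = [12, 8, 15, 14, 7, 5, 6, 10, 0, 4, 3, 11, 1, 13, 9, 2] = (0 12 1 8)(2 15)(3 14 9 4 7 10)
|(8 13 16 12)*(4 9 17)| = 12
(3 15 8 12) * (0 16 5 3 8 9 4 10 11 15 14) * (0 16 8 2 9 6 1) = (0 8 12 2 9 4 10 11 15 6 1)(3 14 16 5) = [8, 0, 9, 14, 10, 3, 1, 7, 12, 4, 11, 15, 2, 13, 16, 6, 5]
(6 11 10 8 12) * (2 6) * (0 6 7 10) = (0 6 11)(2 7 10 8 12) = [6, 1, 7, 3, 4, 5, 11, 10, 12, 9, 8, 0, 2]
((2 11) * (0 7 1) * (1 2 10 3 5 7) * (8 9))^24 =((0 1)(2 11 10 3 5 7)(8 9))^24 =(11)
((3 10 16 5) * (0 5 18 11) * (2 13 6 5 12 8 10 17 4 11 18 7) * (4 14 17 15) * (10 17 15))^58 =((18)(0 12 8 17 14 15 4 11)(2 13 6 5 3 10 16 7))^58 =(18)(0 8 14 4)(2 6 3 16)(5 10 7 13)(11 12 17 15)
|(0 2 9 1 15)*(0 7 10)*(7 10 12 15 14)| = |(0 2 9 1 14 7 12 15 10)| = 9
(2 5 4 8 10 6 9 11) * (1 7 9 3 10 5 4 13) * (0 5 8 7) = (0 5 13 1)(2 4 7 9 11)(3 10 6) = [5, 0, 4, 10, 7, 13, 3, 9, 8, 11, 6, 2, 12, 1]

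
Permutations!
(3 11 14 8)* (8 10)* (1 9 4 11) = (1 9 4 11 14 10 8 3) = [0, 9, 2, 1, 11, 5, 6, 7, 3, 4, 8, 14, 12, 13, 10]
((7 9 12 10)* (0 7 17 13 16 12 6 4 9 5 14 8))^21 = (0 7 5 14 8)(10 17 13 16 12)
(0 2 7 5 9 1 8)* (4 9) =[2, 8, 7, 3, 9, 4, 6, 5, 0, 1] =(0 2 7 5 4 9 1 8)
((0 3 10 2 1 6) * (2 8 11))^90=(0 10 11 1)(2 6 3 8)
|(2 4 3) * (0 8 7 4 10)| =7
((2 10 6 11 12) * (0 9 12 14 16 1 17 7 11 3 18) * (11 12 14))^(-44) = (0 2 16 3 7 9 10 1 18 12 14 6 17)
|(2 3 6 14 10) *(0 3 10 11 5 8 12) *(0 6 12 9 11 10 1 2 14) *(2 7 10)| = 20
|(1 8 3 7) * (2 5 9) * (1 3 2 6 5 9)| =6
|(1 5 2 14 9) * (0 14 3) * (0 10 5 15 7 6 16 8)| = |(0 14 9 1 15 7 6 16 8)(2 3 10 5)| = 36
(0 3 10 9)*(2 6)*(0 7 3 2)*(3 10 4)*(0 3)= (0 2 6 3 4)(7 10 9)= [2, 1, 6, 4, 0, 5, 3, 10, 8, 7, 9]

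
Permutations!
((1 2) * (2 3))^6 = (3)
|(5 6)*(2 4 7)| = |(2 4 7)(5 6)| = 6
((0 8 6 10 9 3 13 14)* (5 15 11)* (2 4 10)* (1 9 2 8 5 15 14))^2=(15)(0 14 5)(1 3)(2 10 4)(9 13)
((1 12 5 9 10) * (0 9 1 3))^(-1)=(0 3 10 9)(1 5 12)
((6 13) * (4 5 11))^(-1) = (4 11 5)(6 13)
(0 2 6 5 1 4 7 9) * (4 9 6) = (0 2 4 7 6 5 1 9) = [2, 9, 4, 3, 7, 1, 5, 6, 8, 0]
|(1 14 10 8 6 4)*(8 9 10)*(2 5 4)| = 14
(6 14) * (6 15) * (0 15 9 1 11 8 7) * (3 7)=(0 15 6 14 9 1 11 8 3 7)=[15, 11, 2, 7, 4, 5, 14, 0, 3, 1, 10, 8, 12, 13, 9, 6]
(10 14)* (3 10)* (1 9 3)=[0, 9, 2, 10, 4, 5, 6, 7, 8, 3, 14, 11, 12, 13, 1]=(1 9 3 10 14)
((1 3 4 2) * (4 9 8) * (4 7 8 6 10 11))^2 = (1 9 10 4)(2 3 6 11)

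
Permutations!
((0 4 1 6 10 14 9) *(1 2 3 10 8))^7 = (14)(1 6 8)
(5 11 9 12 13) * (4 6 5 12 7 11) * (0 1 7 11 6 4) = [1, 7, 2, 3, 4, 0, 5, 6, 8, 11, 10, 9, 13, 12] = (0 1 7 6 5)(9 11)(12 13)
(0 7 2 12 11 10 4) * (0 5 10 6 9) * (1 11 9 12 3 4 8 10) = (0 7 2 3 4 5 1 11 6 12 9)(8 10) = [7, 11, 3, 4, 5, 1, 12, 2, 10, 0, 8, 6, 9]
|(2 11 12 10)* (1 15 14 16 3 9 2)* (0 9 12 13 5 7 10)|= 14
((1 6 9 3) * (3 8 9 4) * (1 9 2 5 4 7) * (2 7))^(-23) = ((1 6 2 5 4 3 9 8 7))^(-23) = (1 4 7 5 8 2 9 6 3)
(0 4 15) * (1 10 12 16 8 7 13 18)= (0 4 15)(1 10 12 16 8 7 13 18)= [4, 10, 2, 3, 15, 5, 6, 13, 7, 9, 12, 11, 16, 18, 14, 0, 8, 17, 1]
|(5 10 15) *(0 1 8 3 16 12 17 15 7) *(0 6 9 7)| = 30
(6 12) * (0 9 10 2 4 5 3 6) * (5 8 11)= (0 9 10 2 4 8 11 5 3 6 12)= [9, 1, 4, 6, 8, 3, 12, 7, 11, 10, 2, 5, 0]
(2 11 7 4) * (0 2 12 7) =(0 2 11)(4 12 7) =[2, 1, 11, 3, 12, 5, 6, 4, 8, 9, 10, 0, 7]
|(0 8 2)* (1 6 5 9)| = |(0 8 2)(1 6 5 9)| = 12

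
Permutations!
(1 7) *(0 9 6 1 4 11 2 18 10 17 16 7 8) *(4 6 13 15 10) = (0 9 13 15 10 17 16 7 6 1 8)(2 18 4 11) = [9, 8, 18, 3, 11, 5, 1, 6, 0, 13, 17, 2, 12, 15, 14, 10, 7, 16, 4]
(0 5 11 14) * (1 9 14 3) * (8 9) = (0 5 11 3 1 8 9 14) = [5, 8, 2, 1, 4, 11, 6, 7, 9, 14, 10, 3, 12, 13, 0]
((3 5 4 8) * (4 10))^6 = (3 5 10 4 8)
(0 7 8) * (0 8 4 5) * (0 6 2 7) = (8)(2 7 4 5 6) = [0, 1, 7, 3, 5, 6, 2, 4, 8]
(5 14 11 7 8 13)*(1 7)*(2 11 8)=(1 7 2 11)(5 14 8 13)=[0, 7, 11, 3, 4, 14, 6, 2, 13, 9, 10, 1, 12, 5, 8]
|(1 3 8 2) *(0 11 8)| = |(0 11 8 2 1 3)| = 6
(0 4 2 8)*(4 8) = (0 8)(2 4) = [8, 1, 4, 3, 2, 5, 6, 7, 0]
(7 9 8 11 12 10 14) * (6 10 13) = (6 10 14 7 9 8 11 12 13) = [0, 1, 2, 3, 4, 5, 10, 9, 11, 8, 14, 12, 13, 6, 7]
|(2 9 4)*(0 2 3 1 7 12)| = 8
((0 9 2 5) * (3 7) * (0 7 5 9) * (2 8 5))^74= (2 8 7)(3 9 5)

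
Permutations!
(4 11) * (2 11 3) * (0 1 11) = (0 1 11 4 3 2) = [1, 11, 0, 2, 3, 5, 6, 7, 8, 9, 10, 4]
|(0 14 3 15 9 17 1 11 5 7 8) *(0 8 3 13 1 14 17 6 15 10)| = |(0 17 14 13 1 11 5 7 3 10)(6 15 9)| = 30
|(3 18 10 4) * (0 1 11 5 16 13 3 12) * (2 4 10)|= 11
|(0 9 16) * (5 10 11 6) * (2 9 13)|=|(0 13 2 9 16)(5 10 11 6)|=20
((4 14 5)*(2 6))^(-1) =((2 6)(4 14 5))^(-1) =(2 6)(4 5 14)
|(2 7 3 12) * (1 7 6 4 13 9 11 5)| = |(1 7 3 12 2 6 4 13 9 11 5)| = 11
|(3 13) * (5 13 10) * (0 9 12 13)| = |(0 9 12 13 3 10 5)| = 7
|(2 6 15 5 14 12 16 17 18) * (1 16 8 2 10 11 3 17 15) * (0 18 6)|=15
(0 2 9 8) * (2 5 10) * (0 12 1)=(0 5 10 2 9 8 12 1)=[5, 0, 9, 3, 4, 10, 6, 7, 12, 8, 2, 11, 1]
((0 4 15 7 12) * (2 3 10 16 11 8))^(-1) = (0 12 7 15 4)(2 8 11 16 10 3)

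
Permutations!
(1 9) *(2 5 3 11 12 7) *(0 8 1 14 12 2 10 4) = (0 8 1 9 14 12 7 10 4)(2 5 3 11) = [8, 9, 5, 11, 0, 3, 6, 10, 1, 14, 4, 2, 7, 13, 12]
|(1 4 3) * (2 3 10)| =|(1 4 10 2 3)| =5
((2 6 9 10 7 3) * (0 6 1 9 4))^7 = (0 6 4)(1 9 10 7 3 2)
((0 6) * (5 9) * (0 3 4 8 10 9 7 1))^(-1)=(0 1 7 5 9 10 8 4 3 6)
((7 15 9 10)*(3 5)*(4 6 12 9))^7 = ((3 5)(4 6 12 9 10 7 15))^7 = (15)(3 5)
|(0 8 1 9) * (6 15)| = |(0 8 1 9)(6 15)| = 4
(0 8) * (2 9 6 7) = (0 8)(2 9 6 7) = [8, 1, 9, 3, 4, 5, 7, 2, 0, 6]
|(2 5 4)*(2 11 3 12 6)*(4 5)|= |(2 4 11 3 12 6)|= 6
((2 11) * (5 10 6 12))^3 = (2 11)(5 12 6 10)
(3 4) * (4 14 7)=(3 14 7 4)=[0, 1, 2, 14, 3, 5, 6, 4, 8, 9, 10, 11, 12, 13, 7]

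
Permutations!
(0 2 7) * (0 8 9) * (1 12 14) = (0 2 7 8 9)(1 12 14) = [2, 12, 7, 3, 4, 5, 6, 8, 9, 0, 10, 11, 14, 13, 1]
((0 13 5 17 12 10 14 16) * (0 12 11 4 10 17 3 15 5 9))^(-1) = ((0 13 9)(3 15 5)(4 10 14 16 12 17 11))^(-1) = (0 9 13)(3 5 15)(4 11 17 12 16 14 10)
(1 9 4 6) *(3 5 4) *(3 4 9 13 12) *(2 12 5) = (1 13 5 9 4 6)(2 12 3) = [0, 13, 12, 2, 6, 9, 1, 7, 8, 4, 10, 11, 3, 5]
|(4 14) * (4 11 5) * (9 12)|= 4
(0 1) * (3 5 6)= (0 1)(3 5 6)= [1, 0, 2, 5, 4, 6, 3]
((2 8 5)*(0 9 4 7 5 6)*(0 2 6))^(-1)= ((0 9 4 7 5 6 2 8))^(-1)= (0 8 2 6 5 7 4 9)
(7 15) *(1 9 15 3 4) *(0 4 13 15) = (0 4 1 9)(3 13 15 7) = [4, 9, 2, 13, 1, 5, 6, 3, 8, 0, 10, 11, 12, 15, 14, 7]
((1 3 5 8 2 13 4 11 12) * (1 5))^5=(1 3)(2 5 11 13 8 12 4)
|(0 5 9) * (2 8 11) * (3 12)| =|(0 5 9)(2 8 11)(3 12)| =6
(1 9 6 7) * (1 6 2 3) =[0, 9, 3, 1, 4, 5, 7, 6, 8, 2] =(1 9 2 3)(6 7)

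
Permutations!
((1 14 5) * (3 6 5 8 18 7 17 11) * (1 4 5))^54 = ((1 14 8 18 7 17 11 3 6)(4 5))^54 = (18)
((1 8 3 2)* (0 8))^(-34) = ((0 8 3 2 1))^(-34) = (0 8 3 2 1)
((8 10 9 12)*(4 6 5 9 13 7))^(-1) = (4 7 13 10 8 12 9 5 6)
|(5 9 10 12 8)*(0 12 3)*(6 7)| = 14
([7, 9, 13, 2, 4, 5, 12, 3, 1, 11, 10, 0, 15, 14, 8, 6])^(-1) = [11, 8, 3, 7, 4, 5, 15, 0, 14, 1, 10, 9, 6, 2, 13, 12]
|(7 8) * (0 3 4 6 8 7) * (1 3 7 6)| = 12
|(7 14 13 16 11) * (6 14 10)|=|(6 14 13 16 11 7 10)|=7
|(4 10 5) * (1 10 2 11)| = 6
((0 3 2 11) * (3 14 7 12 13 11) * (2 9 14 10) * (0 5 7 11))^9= ((0 10 2 3 9 14 11 5 7 12 13))^9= (0 12 5 14 3 10 13 7 11 9 2)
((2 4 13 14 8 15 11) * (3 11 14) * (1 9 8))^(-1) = (1 14 15 8 9)(2 11 3 13 4)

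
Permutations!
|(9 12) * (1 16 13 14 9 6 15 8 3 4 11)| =|(1 16 13 14 9 12 6 15 8 3 4 11)| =12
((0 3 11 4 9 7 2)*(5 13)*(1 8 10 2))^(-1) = (0 2 10 8 1 7 9 4 11 3)(5 13)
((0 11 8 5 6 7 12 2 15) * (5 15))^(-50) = ((0 11 8 15)(2 5 6 7 12))^(-50) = (0 8)(11 15)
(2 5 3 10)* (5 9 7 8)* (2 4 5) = (2 9 7 8)(3 10 4 5) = [0, 1, 9, 10, 5, 3, 6, 8, 2, 7, 4]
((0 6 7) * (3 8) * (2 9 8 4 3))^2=(0 7 6)(2 8 9)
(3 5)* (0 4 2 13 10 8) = (0 4 2 13 10 8)(3 5) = [4, 1, 13, 5, 2, 3, 6, 7, 0, 9, 8, 11, 12, 10]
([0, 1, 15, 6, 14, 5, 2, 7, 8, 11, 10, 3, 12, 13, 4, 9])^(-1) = (2 6 3 11 9 15)(4 14)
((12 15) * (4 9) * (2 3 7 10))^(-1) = (2 10 7 3)(4 9)(12 15)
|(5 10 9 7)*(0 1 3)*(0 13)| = |(0 1 3 13)(5 10 9 7)| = 4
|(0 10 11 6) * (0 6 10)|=|(10 11)|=2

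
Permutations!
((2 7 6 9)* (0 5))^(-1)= (0 5)(2 9 6 7)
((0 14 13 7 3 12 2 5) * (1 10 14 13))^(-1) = ((0 13 7 3 12 2 5)(1 10 14))^(-1) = (0 5 2 12 3 7 13)(1 14 10)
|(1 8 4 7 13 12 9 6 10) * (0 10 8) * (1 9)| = |(0 10 9 6 8 4 7 13 12 1)| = 10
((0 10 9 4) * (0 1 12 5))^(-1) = ((0 10 9 4 1 12 5))^(-1) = (0 5 12 1 4 9 10)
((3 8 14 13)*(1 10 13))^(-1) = (1 14 8 3 13 10)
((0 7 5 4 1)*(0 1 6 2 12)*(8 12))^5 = (0 2 5 12 6 7 8 4)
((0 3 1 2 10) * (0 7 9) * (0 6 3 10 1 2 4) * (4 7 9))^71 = (0 4 7 1 2 3 6 9 10)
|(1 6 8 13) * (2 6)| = |(1 2 6 8 13)| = 5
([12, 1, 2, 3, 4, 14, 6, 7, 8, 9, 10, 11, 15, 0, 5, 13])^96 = [0, 1, 2, 3, 4, 5, 6, 7, 8, 9, 10, 11, 12, 13, 14, 15]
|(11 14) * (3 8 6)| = 6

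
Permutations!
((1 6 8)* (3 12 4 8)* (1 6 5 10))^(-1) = (1 10 5)(3 6 8 4 12)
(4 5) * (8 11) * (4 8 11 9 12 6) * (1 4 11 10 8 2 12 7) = (1 4 5 2 12 6 11 10 8 9 7) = [0, 4, 12, 3, 5, 2, 11, 1, 9, 7, 8, 10, 6]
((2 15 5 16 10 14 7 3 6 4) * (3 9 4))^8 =(2 4 9 7 14 10 16 5 15)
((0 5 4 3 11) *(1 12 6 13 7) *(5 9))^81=(0 4)(1 12 6 13 7)(3 9)(5 11)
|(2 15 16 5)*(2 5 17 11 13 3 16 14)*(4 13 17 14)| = |(2 15 4 13 3 16 14)(11 17)| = 14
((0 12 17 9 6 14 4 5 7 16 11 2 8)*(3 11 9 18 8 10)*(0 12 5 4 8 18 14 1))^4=(18)(0 9 5 6 7 1 16)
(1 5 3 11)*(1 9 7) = (1 5 3 11 9 7) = [0, 5, 2, 11, 4, 3, 6, 1, 8, 7, 10, 9]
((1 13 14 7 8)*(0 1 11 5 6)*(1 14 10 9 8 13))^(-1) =((0 14 7 13 10 9 8 11 5 6))^(-1) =(0 6 5 11 8 9 10 13 7 14)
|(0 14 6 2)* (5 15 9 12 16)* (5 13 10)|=28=|(0 14 6 2)(5 15 9 12 16 13 10)|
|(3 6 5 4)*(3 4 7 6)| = |(5 7 6)| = 3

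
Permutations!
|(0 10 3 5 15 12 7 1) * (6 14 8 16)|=8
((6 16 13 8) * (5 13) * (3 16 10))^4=((3 16 5 13 8 6 10))^4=(3 8 16 6 5 10 13)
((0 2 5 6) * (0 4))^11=((0 2 5 6 4))^11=(0 2 5 6 4)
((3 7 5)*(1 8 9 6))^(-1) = ((1 8 9 6)(3 7 5))^(-1) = (1 6 9 8)(3 5 7)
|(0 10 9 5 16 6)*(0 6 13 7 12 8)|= |(0 10 9 5 16 13 7 12 8)|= 9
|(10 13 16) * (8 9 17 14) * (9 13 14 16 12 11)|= |(8 13 12 11 9 17 16 10 14)|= 9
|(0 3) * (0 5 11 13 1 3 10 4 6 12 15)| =30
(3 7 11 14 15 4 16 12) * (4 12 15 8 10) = (3 7 11 14 8 10 4 16 15 12) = [0, 1, 2, 7, 16, 5, 6, 11, 10, 9, 4, 14, 3, 13, 8, 12, 15]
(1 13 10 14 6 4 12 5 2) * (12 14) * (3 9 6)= (1 13 10 12 5 2)(3 9 6 4 14)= [0, 13, 1, 9, 14, 2, 4, 7, 8, 6, 12, 11, 5, 10, 3]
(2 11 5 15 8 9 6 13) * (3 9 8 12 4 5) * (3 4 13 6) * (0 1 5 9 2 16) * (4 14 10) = (0 1 5 15 12 13 16)(2 11 14 10 4 9 3) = [1, 5, 11, 2, 9, 15, 6, 7, 8, 3, 4, 14, 13, 16, 10, 12, 0]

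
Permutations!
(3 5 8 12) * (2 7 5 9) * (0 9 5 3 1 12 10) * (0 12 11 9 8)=(0 8 10 12 1 11 9 2 7 3 5)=[8, 11, 7, 5, 4, 0, 6, 3, 10, 2, 12, 9, 1]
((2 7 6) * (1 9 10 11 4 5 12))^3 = (1 11 12 10 5 9 4) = ((1 9 10 11 4 5 12)(2 7 6))^3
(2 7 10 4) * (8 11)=(2 7 10 4)(8 11)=[0, 1, 7, 3, 2, 5, 6, 10, 11, 9, 4, 8]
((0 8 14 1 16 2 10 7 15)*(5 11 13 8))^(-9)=((0 5 11 13 8 14 1 16 2 10 7 15))^(-9)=(0 13 1 10)(2 15 11 14)(5 8 16 7)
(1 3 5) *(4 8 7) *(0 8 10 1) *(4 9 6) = [8, 3, 2, 5, 10, 0, 4, 9, 7, 6, 1] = (0 8 7 9 6 4 10 1 3 5)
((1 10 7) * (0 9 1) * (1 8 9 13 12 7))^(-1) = (0 7 12 13)(1 10)(8 9)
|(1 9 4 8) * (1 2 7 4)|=|(1 9)(2 7 4 8)|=4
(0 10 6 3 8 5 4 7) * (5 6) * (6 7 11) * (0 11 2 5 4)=(0 10 4 2 5)(3 8 7 11 6)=[10, 1, 5, 8, 2, 0, 3, 11, 7, 9, 4, 6]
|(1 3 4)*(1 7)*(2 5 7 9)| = |(1 3 4 9 2 5 7)| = 7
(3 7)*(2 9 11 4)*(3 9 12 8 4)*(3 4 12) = (2 3 7 9 11 4)(8 12) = [0, 1, 3, 7, 2, 5, 6, 9, 12, 11, 10, 4, 8]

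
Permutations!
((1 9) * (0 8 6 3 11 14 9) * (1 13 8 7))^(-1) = (0 1 7)(3 6 8 13 9 14 11)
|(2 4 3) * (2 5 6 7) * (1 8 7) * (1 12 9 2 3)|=10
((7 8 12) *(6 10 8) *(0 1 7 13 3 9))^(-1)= (0 9 3 13 12 8 10 6 7 1)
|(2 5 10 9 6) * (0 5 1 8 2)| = 15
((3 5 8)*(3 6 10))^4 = (3 10 6 8 5)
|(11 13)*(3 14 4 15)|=|(3 14 4 15)(11 13)|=4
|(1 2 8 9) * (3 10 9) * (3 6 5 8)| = 15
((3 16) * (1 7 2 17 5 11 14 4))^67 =(1 17 14 7 5 4 2 11)(3 16)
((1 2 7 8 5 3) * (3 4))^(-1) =((1 2 7 8 5 4 3))^(-1) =(1 3 4 5 8 7 2)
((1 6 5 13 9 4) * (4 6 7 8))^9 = ((1 7 8 4)(5 13 9 6))^9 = (1 7 8 4)(5 13 9 6)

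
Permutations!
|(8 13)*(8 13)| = |(13)| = 1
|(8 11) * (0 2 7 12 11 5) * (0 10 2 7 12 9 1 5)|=|(0 7 9 1 5 10 2 12 11 8)|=10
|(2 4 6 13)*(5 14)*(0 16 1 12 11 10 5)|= 8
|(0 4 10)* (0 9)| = |(0 4 10 9)| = 4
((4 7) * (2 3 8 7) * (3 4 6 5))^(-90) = (8)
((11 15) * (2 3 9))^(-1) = (2 9 3)(11 15)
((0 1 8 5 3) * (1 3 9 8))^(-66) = ((0 3)(5 9 8))^(-66) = (9)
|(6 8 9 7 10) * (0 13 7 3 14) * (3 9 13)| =15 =|(0 3 14)(6 8 13 7 10)|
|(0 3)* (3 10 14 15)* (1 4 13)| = |(0 10 14 15 3)(1 4 13)| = 15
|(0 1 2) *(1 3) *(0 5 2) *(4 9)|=|(0 3 1)(2 5)(4 9)|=6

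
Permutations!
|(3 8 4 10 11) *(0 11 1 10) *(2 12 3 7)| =8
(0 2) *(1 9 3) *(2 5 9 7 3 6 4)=(0 5 9 6 4 2)(1 7 3)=[5, 7, 0, 1, 2, 9, 4, 3, 8, 6]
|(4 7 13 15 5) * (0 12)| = |(0 12)(4 7 13 15 5)| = 10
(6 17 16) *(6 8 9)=[0, 1, 2, 3, 4, 5, 17, 7, 9, 6, 10, 11, 12, 13, 14, 15, 8, 16]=(6 17 16 8 9)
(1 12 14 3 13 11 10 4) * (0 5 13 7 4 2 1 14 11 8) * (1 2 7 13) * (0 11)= (0 5 1 12)(3 13 8 11 10 7 4 14)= [5, 12, 2, 13, 14, 1, 6, 4, 11, 9, 7, 10, 0, 8, 3]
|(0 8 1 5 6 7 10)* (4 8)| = 8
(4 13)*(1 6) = (1 6)(4 13) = [0, 6, 2, 3, 13, 5, 1, 7, 8, 9, 10, 11, 12, 4]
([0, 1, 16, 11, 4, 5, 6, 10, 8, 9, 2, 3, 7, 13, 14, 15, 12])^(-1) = [0, 1, 10, 11, 4, 5, 6, 12, 8, 9, 7, 3, 16, 13, 14, 15, 2]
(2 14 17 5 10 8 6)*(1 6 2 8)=[0, 6, 14, 3, 4, 10, 8, 7, 2, 9, 1, 11, 12, 13, 17, 15, 16, 5]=(1 6 8 2 14 17 5 10)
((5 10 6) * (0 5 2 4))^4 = (0 2 10)(4 6 5)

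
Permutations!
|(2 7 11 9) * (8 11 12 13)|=7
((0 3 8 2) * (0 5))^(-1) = (0 5 2 8 3)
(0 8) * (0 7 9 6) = (0 8 7 9 6) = [8, 1, 2, 3, 4, 5, 0, 9, 7, 6]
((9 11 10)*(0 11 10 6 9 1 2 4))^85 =((0 11 6 9 10 1 2 4))^85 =(0 1 6 4 10 11 2 9)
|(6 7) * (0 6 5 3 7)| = |(0 6)(3 7 5)| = 6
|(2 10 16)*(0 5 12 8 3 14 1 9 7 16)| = 12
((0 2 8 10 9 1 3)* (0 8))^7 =(0 2)(1 8 9 3 10)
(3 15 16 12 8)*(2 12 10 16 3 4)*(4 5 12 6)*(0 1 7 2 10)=(0 1 7 2 6 4 10 16)(3 15)(5 12 8)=[1, 7, 6, 15, 10, 12, 4, 2, 5, 9, 16, 11, 8, 13, 14, 3, 0]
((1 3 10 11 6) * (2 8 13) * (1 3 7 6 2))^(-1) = (1 13 8 2 11 10 3 6 7)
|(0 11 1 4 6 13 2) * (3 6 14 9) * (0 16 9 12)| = 6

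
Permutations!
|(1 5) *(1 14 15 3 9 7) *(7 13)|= 8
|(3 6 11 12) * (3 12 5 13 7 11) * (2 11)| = |(2 11 5 13 7)(3 6)| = 10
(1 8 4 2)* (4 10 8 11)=[0, 11, 1, 3, 2, 5, 6, 7, 10, 9, 8, 4]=(1 11 4 2)(8 10)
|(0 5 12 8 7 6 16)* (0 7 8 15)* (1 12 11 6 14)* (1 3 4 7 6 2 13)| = |(0 5 11 2 13 1 12 15)(3 4 7 14)(6 16)| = 8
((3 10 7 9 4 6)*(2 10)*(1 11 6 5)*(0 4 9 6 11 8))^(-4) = ((11)(0 4 5 1 8)(2 10 7 6 3))^(-4) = (11)(0 4 5 1 8)(2 10 7 6 3)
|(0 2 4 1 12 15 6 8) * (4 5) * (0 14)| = |(0 2 5 4 1 12 15 6 8 14)| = 10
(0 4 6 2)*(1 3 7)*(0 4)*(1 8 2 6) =(1 3 7 8 2 4) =[0, 3, 4, 7, 1, 5, 6, 8, 2]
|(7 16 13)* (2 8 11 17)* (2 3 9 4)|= |(2 8 11 17 3 9 4)(7 16 13)|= 21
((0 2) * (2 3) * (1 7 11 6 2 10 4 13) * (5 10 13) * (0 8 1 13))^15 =((13)(0 3)(1 7 11 6 2 8)(4 5 10))^15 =(13)(0 3)(1 6)(2 7)(8 11)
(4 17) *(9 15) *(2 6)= (2 6)(4 17)(9 15)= [0, 1, 6, 3, 17, 5, 2, 7, 8, 15, 10, 11, 12, 13, 14, 9, 16, 4]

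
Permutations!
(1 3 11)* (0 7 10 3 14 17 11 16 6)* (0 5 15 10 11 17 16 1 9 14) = [7, 0, 2, 1, 4, 15, 5, 11, 8, 14, 3, 9, 12, 13, 16, 10, 6, 17] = (17)(0 7 11 9 14 16 6 5 15 10 3 1)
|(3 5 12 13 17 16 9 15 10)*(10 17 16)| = |(3 5 12 13 16 9 15 17 10)| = 9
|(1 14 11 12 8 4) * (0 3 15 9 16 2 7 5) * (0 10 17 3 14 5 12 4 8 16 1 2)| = 56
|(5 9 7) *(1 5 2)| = 5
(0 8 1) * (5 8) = (0 5 8 1) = [5, 0, 2, 3, 4, 8, 6, 7, 1]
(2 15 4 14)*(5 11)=[0, 1, 15, 3, 14, 11, 6, 7, 8, 9, 10, 5, 12, 13, 2, 4]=(2 15 4 14)(5 11)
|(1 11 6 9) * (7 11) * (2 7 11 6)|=6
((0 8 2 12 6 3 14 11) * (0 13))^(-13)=(0 3 8 14 2 11 12 13 6)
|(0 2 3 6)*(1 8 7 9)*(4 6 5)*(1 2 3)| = 5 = |(0 3 5 4 6)(1 8 7 9 2)|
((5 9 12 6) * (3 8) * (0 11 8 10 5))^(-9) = (12)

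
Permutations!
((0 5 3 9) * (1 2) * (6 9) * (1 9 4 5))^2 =((0 1 2 9)(3 6 4 5))^2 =(0 2)(1 9)(3 4)(5 6)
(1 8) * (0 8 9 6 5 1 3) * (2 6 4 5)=[8, 9, 6, 0, 5, 1, 2, 7, 3, 4]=(0 8 3)(1 9 4 5)(2 6)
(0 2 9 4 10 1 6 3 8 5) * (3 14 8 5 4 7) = (0 2 9 7 3 5)(1 6 14 8 4 10) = [2, 6, 9, 5, 10, 0, 14, 3, 4, 7, 1, 11, 12, 13, 8]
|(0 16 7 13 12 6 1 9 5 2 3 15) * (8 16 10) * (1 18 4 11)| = |(0 10 8 16 7 13 12 6 18 4 11 1 9 5 2 3 15)| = 17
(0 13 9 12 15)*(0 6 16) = (0 13 9 12 15 6 16) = [13, 1, 2, 3, 4, 5, 16, 7, 8, 12, 10, 11, 15, 9, 14, 6, 0]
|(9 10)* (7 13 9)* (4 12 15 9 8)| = 8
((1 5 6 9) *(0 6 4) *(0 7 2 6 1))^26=((0 1 5 4 7 2 6 9))^26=(0 5 7 6)(1 4 2 9)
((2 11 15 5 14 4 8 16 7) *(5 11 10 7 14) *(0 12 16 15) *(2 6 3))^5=(0 8 16 11 4 12 15 14)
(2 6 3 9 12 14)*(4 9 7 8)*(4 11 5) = (2 6 3 7 8 11 5 4 9 12 14) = [0, 1, 6, 7, 9, 4, 3, 8, 11, 12, 10, 5, 14, 13, 2]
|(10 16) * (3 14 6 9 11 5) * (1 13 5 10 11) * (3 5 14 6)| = |(1 13 14 3 6 9)(10 16 11)| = 6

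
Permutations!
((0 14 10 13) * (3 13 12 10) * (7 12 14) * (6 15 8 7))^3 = ((0 6 15 8 7 12 10 14 3 13))^3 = (0 8 10 13 15 12 3 6 7 14)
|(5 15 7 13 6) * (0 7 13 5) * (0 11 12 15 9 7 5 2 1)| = 30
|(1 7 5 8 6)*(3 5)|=6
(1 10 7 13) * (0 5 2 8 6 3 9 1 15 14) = (0 5 2 8 6 3 9 1 10 7 13 15 14) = [5, 10, 8, 9, 4, 2, 3, 13, 6, 1, 7, 11, 12, 15, 0, 14]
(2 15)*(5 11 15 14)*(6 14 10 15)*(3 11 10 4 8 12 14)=(2 4 8 12 14 5 10 15)(3 11 6)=[0, 1, 4, 11, 8, 10, 3, 7, 12, 9, 15, 6, 14, 13, 5, 2]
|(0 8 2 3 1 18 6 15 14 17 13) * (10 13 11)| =13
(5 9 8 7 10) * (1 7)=(1 7 10 5 9 8)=[0, 7, 2, 3, 4, 9, 6, 10, 1, 8, 5]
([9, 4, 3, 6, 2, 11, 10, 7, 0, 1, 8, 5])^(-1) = [8, 9, 4, 2, 1, 11, 3, 7, 10, 0, 6, 5]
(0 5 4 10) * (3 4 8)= [5, 1, 2, 4, 10, 8, 6, 7, 3, 9, 0]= (0 5 8 3 4 10)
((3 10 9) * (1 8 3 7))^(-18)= ((1 8 3 10 9 7))^(-18)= (10)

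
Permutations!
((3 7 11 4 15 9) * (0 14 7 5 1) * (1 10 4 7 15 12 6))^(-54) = ((0 14 15 9 3 5 10 4 12 6 1)(7 11))^(-54) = (0 14 15 9 3 5 10 4 12 6 1)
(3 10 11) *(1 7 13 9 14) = (1 7 13 9 14)(3 10 11) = [0, 7, 2, 10, 4, 5, 6, 13, 8, 14, 11, 3, 12, 9, 1]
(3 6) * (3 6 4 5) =(6)(3 4 5) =[0, 1, 2, 4, 5, 3, 6]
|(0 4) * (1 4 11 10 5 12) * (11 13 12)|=|(0 13 12 1 4)(5 11 10)|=15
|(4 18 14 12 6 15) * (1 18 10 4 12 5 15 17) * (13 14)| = |(1 18 13 14 5 15 12 6 17)(4 10)| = 18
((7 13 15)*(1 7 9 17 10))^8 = (1 7 13 15 9 17 10)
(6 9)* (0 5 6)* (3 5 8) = [8, 1, 2, 5, 4, 6, 9, 7, 3, 0] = (0 8 3 5 6 9)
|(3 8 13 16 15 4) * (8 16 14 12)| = |(3 16 15 4)(8 13 14 12)| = 4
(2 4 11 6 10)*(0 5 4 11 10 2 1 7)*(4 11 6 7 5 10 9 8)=(0 10 1 5 11 7)(2 6)(4 9 8)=[10, 5, 6, 3, 9, 11, 2, 0, 4, 8, 1, 7]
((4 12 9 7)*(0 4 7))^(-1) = ((0 4 12 9))^(-1) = (0 9 12 4)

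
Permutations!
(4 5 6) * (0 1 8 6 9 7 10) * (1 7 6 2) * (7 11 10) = [11, 8, 1, 3, 5, 9, 4, 7, 2, 6, 0, 10] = (0 11 10)(1 8 2)(4 5 9 6)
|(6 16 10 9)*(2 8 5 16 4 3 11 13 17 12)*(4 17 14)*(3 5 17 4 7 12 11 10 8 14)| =44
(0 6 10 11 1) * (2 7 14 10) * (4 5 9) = (0 6 2 7 14 10 11 1)(4 5 9) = [6, 0, 7, 3, 5, 9, 2, 14, 8, 4, 11, 1, 12, 13, 10]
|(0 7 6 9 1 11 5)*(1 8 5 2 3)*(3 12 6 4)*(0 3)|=9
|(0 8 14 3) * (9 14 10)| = 6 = |(0 8 10 9 14 3)|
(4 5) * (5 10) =(4 10 5) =[0, 1, 2, 3, 10, 4, 6, 7, 8, 9, 5]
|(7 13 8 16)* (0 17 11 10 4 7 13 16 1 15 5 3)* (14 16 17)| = 45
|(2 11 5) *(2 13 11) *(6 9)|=6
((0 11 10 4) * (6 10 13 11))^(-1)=(0 4 10 6)(11 13)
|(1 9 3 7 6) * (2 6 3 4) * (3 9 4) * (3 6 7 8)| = |(1 4 2 7 9 6)(3 8)| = 6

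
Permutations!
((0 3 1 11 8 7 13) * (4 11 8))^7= (0 3 1 8 7 13)(4 11)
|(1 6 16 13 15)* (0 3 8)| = |(0 3 8)(1 6 16 13 15)| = 15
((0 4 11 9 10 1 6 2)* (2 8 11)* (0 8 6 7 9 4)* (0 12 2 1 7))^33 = (0 4 8 12 1 11 2)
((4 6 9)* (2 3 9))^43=((2 3 9 4 6))^43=(2 4 3 6 9)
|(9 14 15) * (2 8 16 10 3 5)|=|(2 8 16 10 3 5)(9 14 15)|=6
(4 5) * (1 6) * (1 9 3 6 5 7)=[0, 5, 2, 6, 7, 4, 9, 1, 8, 3]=(1 5 4 7)(3 6 9)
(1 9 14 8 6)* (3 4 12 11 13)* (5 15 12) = (1 9 14 8 6)(3 4 5 15 12 11 13) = [0, 9, 2, 4, 5, 15, 1, 7, 6, 14, 10, 13, 11, 3, 8, 12]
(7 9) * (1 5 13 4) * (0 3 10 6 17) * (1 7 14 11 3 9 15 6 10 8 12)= (0 9 14 11 3 8 12 1 5 13 4 7 15 6 17)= [9, 5, 2, 8, 7, 13, 17, 15, 12, 14, 10, 3, 1, 4, 11, 6, 16, 0]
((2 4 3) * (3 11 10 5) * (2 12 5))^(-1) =(2 10 11 4)(3 5 12)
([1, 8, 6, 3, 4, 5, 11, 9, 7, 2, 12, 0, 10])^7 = (0 11 6 2 9 7 8 1)(10 12)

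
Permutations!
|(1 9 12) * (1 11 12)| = 2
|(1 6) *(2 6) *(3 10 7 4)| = |(1 2 6)(3 10 7 4)| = 12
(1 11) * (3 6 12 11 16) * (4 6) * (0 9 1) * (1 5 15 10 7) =(0 9 5 15 10 7 1 16 3 4 6 12 11) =[9, 16, 2, 4, 6, 15, 12, 1, 8, 5, 7, 0, 11, 13, 14, 10, 3]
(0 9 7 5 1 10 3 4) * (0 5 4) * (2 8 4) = (0 9 7 2 8 4 5 1 10 3) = [9, 10, 8, 0, 5, 1, 6, 2, 4, 7, 3]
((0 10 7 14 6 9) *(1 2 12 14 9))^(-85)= ((0 10 7 9)(1 2 12 14 6))^(-85)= (14)(0 9 7 10)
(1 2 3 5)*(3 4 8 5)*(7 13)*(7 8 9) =(1 2 4 9 7 13 8 5) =[0, 2, 4, 3, 9, 1, 6, 13, 5, 7, 10, 11, 12, 8]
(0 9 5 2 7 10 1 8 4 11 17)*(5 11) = [9, 8, 7, 3, 5, 2, 6, 10, 4, 11, 1, 17, 12, 13, 14, 15, 16, 0] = (0 9 11 17)(1 8 4 5 2 7 10)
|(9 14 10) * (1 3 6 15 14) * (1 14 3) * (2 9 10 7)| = 12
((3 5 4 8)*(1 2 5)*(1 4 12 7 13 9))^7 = ((1 2 5 12 7 13 9)(3 4 8))^7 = (13)(3 4 8)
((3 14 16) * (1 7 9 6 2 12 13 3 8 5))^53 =((1 7 9 6 2 12 13 3 14 16 8 5))^53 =(1 12 8 6 14 7 13 5 2 16 9 3)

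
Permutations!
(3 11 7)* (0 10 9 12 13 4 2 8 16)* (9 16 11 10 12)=(0 12 13 4 2 8 11 7 3 10 16)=[12, 1, 8, 10, 2, 5, 6, 3, 11, 9, 16, 7, 13, 4, 14, 15, 0]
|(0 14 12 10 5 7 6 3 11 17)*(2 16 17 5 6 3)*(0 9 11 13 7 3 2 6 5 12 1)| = |(0 14 1)(2 16 17 9 11 12 10 5 3 13 7)| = 33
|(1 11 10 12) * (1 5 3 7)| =|(1 11 10 12 5 3 7)| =7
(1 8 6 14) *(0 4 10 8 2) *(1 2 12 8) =(0 4 10 1 12 8 6 14 2) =[4, 12, 0, 3, 10, 5, 14, 7, 6, 9, 1, 11, 8, 13, 2]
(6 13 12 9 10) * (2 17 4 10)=(2 17 4 10 6 13 12 9)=[0, 1, 17, 3, 10, 5, 13, 7, 8, 2, 6, 11, 9, 12, 14, 15, 16, 4]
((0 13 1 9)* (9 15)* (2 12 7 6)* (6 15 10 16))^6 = (0 2 13 12 1 7 10 15 16 9 6)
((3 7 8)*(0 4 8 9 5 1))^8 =((0 4 8 3 7 9 5 1))^8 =(9)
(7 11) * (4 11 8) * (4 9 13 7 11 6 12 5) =(4 6 12 5)(7 8 9 13) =[0, 1, 2, 3, 6, 4, 12, 8, 9, 13, 10, 11, 5, 7]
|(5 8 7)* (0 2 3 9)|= |(0 2 3 9)(5 8 7)|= 12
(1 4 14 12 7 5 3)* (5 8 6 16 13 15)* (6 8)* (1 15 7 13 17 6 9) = (1 4 14 12 13 7 9)(3 15 5)(6 16 17) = [0, 4, 2, 15, 14, 3, 16, 9, 8, 1, 10, 11, 13, 7, 12, 5, 17, 6]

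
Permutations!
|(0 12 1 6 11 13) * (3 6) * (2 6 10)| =|(0 12 1 3 10 2 6 11 13)| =9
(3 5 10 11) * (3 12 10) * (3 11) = (3 5 11 12 10) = [0, 1, 2, 5, 4, 11, 6, 7, 8, 9, 3, 12, 10]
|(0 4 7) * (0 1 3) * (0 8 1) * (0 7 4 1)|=4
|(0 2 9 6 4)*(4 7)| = 6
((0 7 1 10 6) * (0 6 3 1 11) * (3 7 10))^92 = (11)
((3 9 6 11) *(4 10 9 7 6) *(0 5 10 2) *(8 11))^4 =((0 5 10 9 4 2)(3 7 6 8 11))^4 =(0 4 10)(2 9 5)(3 11 8 6 7)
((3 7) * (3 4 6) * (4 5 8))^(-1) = (3 6 4 8 5 7) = ((3 7 5 8 4 6))^(-1)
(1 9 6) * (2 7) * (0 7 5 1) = (0 7 2 5 1 9 6) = [7, 9, 5, 3, 4, 1, 0, 2, 8, 6]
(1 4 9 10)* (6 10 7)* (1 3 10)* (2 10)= (1 4 9 7 6)(2 10 3)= [0, 4, 10, 2, 9, 5, 1, 6, 8, 7, 3]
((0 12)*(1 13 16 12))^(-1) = (0 12 16 13 1)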